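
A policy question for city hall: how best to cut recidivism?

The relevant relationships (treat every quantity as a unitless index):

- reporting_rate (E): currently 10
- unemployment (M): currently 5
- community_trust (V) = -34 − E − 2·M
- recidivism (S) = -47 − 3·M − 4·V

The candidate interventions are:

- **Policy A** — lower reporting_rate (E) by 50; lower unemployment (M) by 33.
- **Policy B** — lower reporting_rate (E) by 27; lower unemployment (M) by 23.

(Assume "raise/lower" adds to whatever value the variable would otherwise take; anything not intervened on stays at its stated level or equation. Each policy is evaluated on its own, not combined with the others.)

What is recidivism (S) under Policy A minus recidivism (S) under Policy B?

Policy A (E − 50, M − 33):
  E = 10 − 50 = -40
  M = 5 − 33 = -28
  V = -34 − (-40) − 2·(-28) = 62
  S = -47 − 3·(-28) − 4·62 = -211
Policy B (E − 27, M − 23):
  E = 10 − 27 = -17
  M = 5 − 23 = -18
  V = -34 − (-17) − 2·(-18) = 19
  S = -47 − 3·(-18) − 4·19 = -69
S: -211 − (-69) = -142

-142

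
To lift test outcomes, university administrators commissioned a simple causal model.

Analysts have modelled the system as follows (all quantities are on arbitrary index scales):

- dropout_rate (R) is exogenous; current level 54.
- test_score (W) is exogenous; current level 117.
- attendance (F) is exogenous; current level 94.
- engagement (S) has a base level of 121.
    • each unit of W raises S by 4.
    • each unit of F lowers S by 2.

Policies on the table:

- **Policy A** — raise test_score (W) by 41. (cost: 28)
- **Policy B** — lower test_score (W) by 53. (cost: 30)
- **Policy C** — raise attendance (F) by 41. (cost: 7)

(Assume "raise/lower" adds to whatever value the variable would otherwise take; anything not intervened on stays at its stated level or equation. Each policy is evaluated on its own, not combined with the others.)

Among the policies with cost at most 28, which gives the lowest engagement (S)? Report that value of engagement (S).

Policy A (W + 41):
  W = 117 + 41 = 158
  F = 94
  S = 121 + 4·158 − 2·94 = 565
Policy C (F + 41):
  W = 117
  F = 94 + 41 = 135
  S = 121 + 4·117 − 2·135 = 319
Comparing — Policy A: S=565, Policy C: S=319. Lowest is 319 (Policy C).

319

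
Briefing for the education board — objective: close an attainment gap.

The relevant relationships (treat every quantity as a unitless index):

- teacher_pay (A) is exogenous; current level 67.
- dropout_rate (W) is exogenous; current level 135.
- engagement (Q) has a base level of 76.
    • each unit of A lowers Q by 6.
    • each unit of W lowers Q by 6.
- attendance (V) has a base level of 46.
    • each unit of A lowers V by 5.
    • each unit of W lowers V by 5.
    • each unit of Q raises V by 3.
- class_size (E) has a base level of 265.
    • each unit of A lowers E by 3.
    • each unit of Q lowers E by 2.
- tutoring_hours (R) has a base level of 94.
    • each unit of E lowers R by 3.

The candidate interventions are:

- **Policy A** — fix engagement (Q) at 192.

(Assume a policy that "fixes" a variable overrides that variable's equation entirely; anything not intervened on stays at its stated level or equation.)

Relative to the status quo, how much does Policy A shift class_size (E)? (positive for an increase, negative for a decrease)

Baseline:
  A = 67
  W = 135
  Q = 76 − 6·67 − 6·135 = -1136
  E = 265 − 3·67 − 2·(-1136) = 2336
Policy A (Q := 192):
  A = 67
  W = 135
  Q = 192
  E = 265 − 3·67 − 2·192 = -320
Change in E: -320 − 2336 = -2656

-2656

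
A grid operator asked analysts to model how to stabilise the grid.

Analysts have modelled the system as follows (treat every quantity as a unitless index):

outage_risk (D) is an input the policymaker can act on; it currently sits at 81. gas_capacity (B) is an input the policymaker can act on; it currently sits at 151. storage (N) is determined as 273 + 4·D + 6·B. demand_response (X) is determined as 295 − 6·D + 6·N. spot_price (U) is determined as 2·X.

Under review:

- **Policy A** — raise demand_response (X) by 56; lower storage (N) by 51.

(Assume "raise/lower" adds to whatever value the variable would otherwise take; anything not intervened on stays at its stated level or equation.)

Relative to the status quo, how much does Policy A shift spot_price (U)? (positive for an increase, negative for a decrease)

Baseline:
  D = 81
  B = 151
  N = 273 + 4·81 + 6·151 = 1503
  X = 295 − 6·81 + 6·1503 = 8827
  U = 0 + 2·8827 = 17654
Policy A (X + 56, N − 51):
  D = 81
  B = 151
  N = 273 + 4·81 + 6·151 (−51 from intervention) = 1452
  X = 295 − 6·81 + 6·1452 (+56 from intervention) = 8577
  U = 0 + 2·8577 = 17154
Change in U: 17154 − 17654 = -500

-500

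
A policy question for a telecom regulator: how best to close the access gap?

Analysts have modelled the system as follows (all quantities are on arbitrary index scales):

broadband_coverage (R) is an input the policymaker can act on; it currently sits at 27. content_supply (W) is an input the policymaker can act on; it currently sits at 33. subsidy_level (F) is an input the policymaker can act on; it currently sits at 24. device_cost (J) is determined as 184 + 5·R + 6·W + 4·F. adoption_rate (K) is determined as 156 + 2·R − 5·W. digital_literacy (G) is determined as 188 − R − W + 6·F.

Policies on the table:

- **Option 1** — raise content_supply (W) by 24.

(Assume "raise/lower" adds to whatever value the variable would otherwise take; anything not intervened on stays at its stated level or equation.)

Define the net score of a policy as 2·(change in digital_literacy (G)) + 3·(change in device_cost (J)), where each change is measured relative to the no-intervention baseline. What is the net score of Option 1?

Baseline:
  R = 27
  W = 33
  F = 24
  J = 184 + 5·27 + 6·33 + 4·24 = 613
  G = 188 − 27 − 33 + 6·24 = 272
Option 1 (W + 24):
  R = 27
  W = 33 + 24 = 57
  F = 24
  J = 184 + 5·27 + 6·57 + 4·24 = 757
  G = 188 − 27 − 57 + 6·24 = 248
ΔG = 248 − 272 = -24; ΔJ = 757 − 613 = 144
Score = 2·(-24) + 3·144 = 384

384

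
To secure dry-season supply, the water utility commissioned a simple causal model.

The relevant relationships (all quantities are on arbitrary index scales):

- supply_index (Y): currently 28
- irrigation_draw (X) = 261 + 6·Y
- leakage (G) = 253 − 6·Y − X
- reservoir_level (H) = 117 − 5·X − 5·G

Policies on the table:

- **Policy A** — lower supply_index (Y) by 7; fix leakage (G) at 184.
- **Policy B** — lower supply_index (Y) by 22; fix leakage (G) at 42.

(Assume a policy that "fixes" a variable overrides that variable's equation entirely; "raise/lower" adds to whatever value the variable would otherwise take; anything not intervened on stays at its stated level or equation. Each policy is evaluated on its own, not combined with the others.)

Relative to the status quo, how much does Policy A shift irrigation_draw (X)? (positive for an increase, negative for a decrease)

-42

Baseline:
  Y = 28
  X = 261 + 6·28 = 429
Policy A (Y − 7, G := 184):
  Y = 28 − 7 = 21
  X = 261 + 6·21 = 387
Change in X: 387 − 429 = -42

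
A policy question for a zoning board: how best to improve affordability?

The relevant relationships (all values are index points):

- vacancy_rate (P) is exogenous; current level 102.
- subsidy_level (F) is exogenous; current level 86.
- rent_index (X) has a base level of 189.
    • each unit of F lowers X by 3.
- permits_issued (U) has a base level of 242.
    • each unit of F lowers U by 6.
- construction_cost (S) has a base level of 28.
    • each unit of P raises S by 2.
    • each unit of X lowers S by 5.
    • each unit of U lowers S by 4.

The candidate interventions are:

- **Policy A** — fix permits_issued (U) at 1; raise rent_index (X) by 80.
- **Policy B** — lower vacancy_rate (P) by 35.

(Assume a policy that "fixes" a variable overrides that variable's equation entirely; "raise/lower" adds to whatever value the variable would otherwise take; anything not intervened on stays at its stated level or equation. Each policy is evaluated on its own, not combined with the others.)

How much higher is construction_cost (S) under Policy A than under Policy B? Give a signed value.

Policy A (U := 1, X + 80):
  P = 102
  F = 86
  X = 189 − 3·86 (+80 from intervention) = 11
  U = 1
  S = 28 + 2·102 − 5·11 − 4·1 = 173
Policy B (P − 35):
  P = 102 − 35 = 67
  F = 86
  X = 189 − 3·86 = -69
  U = 242 − 6·86 = -274
  S = 28 + 2·67 − 5·(-69) − 4·(-274) = 1603
S: 173 − 1603 = -1430

-1430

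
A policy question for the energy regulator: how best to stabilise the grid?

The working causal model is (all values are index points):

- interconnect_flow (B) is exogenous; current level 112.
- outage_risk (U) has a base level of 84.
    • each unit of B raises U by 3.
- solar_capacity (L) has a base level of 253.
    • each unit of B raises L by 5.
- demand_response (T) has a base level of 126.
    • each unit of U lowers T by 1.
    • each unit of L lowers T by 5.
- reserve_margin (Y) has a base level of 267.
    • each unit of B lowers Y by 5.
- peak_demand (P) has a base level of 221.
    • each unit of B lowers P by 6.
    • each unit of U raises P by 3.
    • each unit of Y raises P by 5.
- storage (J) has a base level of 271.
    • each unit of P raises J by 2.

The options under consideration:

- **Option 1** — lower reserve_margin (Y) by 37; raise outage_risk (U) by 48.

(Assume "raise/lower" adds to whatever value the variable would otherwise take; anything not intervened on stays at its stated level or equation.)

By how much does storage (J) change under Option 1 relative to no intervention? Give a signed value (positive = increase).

-82

Baseline:
  B = 112
  U = 84 + 3·112 = 420
  Y = 267 − 5·112 = -293
  P = 221 − 6·112 + 3·420 + 5·(-293) = -656
  J = 271 + 2·(-656) = -1041
Option 1 (Y − 37, U + 48):
  B = 112
  U = 84 + 3·112 (+48 from intervention) = 468
  Y = 267 − 5·112 (−37 from intervention) = -330
  P = 221 − 6·112 + 3·468 + 5·(-330) = -697
  J = 271 + 2·(-697) = -1123
Change in J: -1123 − (-1041) = -82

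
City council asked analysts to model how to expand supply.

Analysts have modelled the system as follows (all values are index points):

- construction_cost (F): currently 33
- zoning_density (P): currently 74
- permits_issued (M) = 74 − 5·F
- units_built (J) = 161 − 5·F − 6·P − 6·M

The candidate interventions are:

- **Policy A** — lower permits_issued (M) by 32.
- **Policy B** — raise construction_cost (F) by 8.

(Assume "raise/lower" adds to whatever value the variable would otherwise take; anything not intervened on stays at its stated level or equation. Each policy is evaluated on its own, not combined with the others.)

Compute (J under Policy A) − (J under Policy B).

-8

Policy A (M − 32):
  F = 33
  P = 74
  M = 74 − 5·33 (−32 from intervention) = -123
  J = 161 − 5·33 − 6·74 − 6·(-123) = 290
Policy B (F + 8):
  F = 33 + 8 = 41
  P = 74
  M = 74 − 5·41 = -131
  J = 161 − 5·41 − 6·74 − 6·(-131) = 298
J: 290 − 298 = -8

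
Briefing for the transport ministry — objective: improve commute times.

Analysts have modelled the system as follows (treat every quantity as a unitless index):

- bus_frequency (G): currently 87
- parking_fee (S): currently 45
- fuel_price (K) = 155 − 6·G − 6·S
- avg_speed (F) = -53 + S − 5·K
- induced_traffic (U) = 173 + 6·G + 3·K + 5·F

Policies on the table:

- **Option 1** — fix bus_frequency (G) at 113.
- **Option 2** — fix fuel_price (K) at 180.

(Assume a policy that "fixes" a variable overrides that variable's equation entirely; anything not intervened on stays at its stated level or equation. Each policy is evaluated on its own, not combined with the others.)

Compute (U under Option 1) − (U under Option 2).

21562

Option 1 (G := 113):
  G = 113
  S = 45
  K = 155 − 6·113 − 6·45 = -793
  F = -53 + 45 − 5·(-793) = 3957
  U = 173 + 6·113 + 3·(-793) + 5·3957 = 18257
Option 2 (K := 180):
  G = 87
  S = 45
  K = 180
  F = -53 + 45 − 5·180 = -908
  U = 173 + 6·87 + 3·180 + 5·(-908) = -3305
U: 18257 − (-3305) = 21562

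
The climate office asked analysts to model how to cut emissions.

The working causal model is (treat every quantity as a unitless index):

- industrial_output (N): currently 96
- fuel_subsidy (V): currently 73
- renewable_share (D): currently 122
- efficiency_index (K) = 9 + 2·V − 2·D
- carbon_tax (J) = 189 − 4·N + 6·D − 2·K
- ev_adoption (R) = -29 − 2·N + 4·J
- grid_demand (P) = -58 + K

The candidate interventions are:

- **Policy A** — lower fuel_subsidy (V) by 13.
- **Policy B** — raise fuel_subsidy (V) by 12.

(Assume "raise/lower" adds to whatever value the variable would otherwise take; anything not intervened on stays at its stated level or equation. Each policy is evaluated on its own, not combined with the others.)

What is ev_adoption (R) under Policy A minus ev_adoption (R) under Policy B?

Policy A (V − 13):
  N = 96
  V = 73 − 13 = 60
  D = 122
  K = 9 + 2·60 − 2·122 = -115
  J = 189 − 4·96 + 6·122 − 2·(-115) = 767
  R = -29 − 2·96 + 4·767 = 2847
Policy B (V + 12):
  N = 96
  V = 73 + 12 = 85
  D = 122
  K = 9 + 2·85 − 2·122 = -65
  J = 189 − 4·96 + 6·122 − 2·(-65) = 667
  R = -29 − 2·96 + 4·667 = 2447
R: 2847 − 2447 = 400

400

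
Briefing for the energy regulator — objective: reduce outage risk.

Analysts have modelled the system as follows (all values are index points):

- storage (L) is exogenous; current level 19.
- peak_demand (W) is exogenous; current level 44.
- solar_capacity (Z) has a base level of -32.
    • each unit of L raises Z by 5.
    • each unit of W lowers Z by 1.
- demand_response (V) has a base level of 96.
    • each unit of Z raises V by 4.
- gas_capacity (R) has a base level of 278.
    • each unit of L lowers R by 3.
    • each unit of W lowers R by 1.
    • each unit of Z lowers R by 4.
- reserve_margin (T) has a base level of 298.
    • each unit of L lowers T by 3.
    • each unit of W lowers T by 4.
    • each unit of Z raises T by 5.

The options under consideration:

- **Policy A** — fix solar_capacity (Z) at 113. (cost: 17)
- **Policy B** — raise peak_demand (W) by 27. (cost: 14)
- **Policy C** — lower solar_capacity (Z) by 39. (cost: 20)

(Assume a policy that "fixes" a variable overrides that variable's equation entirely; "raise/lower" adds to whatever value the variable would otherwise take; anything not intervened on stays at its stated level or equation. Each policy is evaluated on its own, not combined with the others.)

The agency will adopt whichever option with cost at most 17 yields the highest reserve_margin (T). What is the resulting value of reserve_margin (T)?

630

Policy A (Z := 113):
  L = 19
  W = 44
  Z = 113
  T = 298 − 3·19 − 4·44 + 5·113 = 630
Policy B (W + 27):
  L = 19
  W = 44 + 27 = 71
  Z = -32 + 5·19 − 71 = -8
  T = 298 − 3·19 − 4·71 + 5·(-8) = -83
Comparing — Policy A: T=630, Policy B: T=-83. Highest is 630 (Policy A).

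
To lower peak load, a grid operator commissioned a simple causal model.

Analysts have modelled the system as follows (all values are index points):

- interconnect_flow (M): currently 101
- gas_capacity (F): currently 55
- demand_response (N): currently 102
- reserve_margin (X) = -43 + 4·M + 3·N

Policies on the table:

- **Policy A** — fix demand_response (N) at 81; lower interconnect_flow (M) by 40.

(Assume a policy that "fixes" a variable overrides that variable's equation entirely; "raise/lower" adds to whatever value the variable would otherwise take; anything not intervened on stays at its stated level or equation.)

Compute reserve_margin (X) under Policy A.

444

Policy A (N := 81, M − 40):
  M = 101 − 40 = 61
  N = 81
  X = -43 + 4·61 + 3·81 = 444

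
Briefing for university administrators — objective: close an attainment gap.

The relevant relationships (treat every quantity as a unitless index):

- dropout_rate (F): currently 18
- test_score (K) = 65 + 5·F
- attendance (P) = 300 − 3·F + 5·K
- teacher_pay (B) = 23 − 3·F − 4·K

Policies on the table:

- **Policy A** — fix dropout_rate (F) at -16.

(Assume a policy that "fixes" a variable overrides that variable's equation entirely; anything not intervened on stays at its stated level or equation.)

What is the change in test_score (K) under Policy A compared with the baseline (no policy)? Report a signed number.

-170

Baseline:
  F = 18
  K = 65 + 5·18 = 155
Policy A (F := -16):
  F = -16
  K = 65 + 5·(-16) = -15
Change in K: -15 − 155 = -170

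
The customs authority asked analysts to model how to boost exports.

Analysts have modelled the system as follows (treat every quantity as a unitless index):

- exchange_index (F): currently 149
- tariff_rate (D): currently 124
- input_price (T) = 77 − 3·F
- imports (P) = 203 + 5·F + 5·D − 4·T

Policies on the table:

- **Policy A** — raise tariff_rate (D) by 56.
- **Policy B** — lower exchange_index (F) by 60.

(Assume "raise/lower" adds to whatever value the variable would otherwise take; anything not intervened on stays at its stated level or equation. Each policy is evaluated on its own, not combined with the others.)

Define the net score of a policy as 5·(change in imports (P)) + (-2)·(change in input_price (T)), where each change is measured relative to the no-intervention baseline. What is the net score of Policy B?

Baseline:
  F = 149
  D = 124
  T = 77 − 3·149 = -370
  P = 203 + 5·149 + 5·124 − 4·(-370) = 3048
Policy B (F − 60):
  F = 149 − 60 = 89
  D = 124
  T = 77 − 3·89 = -190
  P = 203 + 5·89 + 5·124 − 4·(-190) = 2028
ΔP = 2028 − 3048 = -1020; ΔT = -190 − (-370) = 180
Score = 5·(-1020) + (-2)·180 = -5460

-5460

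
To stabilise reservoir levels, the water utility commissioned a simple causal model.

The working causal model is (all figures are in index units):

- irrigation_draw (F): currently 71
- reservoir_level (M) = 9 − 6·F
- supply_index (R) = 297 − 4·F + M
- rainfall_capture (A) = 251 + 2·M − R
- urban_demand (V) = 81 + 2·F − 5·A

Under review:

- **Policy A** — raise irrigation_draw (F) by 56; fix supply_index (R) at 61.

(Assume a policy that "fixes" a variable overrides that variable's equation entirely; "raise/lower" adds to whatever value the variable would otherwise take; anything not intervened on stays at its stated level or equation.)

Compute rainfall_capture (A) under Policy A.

-1316

Policy A (F + 56, R := 61):
  F = 71 + 56 = 127
  M = 9 − 6·127 = -753
  R = 61
  A = 251 + 2·(-753) − 61 = -1316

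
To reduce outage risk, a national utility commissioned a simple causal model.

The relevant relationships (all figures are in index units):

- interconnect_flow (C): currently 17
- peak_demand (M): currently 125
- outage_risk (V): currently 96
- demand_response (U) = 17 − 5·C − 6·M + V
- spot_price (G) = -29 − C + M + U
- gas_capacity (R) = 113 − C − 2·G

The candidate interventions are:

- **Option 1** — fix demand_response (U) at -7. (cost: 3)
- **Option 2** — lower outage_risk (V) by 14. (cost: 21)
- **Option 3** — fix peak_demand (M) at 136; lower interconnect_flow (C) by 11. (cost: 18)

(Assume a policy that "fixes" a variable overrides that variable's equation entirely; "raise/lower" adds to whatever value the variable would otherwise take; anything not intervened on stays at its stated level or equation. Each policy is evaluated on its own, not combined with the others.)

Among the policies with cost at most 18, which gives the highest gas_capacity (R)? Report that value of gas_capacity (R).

Option 1 (U := -7):
  C = 17
  M = 125
  V = 96
  U = -7
  G = -29 − 17 + 125 + (-7) = 72
  R = 113 − 17 − 2·72 = -48
Option 3 (M := 136, C − 11):
  C = 17 − 11 = 6
  M = 136
  V = 96
  U = 17 − 5·6 − 6·136 + 96 = -733
  G = -29 − 6 + 136 + (-733) = -632
  R = 113 − 6 − 2·(-632) = 1371
Comparing — Option 1: R=-48, Option 3: R=1371. Highest is 1371 (Option 3).

1371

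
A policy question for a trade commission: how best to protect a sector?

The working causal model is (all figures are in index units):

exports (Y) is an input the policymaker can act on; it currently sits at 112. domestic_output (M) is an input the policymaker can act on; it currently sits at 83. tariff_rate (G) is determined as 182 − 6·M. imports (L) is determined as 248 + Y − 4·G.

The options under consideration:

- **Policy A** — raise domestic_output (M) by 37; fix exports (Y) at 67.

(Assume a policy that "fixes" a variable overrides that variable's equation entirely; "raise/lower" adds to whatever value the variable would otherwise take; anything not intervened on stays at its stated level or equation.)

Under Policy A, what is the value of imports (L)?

Policy A (M + 37, Y := 67):
  Y = 67
  M = 83 + 37 = 120
  G = 182 − 6·120 = -538
  L = 248 + 67 − 4·(-538) = 2467

2467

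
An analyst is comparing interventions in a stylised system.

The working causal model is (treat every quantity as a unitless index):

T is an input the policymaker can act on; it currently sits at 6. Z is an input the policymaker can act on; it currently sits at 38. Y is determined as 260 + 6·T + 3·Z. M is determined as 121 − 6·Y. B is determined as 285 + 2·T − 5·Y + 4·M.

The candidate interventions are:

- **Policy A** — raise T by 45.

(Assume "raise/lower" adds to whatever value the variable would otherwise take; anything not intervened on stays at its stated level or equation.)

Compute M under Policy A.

Policy A (T + 45):
  T = 6 + 45 = 51
  Z = 38
  Y = 260 + 6·51 + 3·38 = 680
  M = 121 − 6·680 = -3959

-3959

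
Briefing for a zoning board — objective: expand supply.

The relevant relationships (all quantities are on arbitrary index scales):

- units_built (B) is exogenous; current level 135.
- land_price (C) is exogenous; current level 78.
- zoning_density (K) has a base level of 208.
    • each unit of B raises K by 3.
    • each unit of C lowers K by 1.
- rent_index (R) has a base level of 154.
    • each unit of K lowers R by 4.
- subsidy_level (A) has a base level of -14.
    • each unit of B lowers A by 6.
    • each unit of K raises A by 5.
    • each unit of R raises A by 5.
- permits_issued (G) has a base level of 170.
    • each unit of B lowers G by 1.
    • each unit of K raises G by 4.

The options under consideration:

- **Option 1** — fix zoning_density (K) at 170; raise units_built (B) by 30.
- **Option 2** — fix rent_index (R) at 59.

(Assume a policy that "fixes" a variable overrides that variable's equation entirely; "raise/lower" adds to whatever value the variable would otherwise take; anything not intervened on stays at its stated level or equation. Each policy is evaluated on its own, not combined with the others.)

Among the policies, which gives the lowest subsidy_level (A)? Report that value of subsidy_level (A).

-2784

Option 1 (K := 170, B + 30):
  B = 135 + 30 = 165
  C = 78
  K = 170
  R = 154 − 4·170 = -526
  A = -14 − 6·165 + 5·170 + 5·(-526) = -2784
Option 2 (R := 59):
  B = 135
  C = 78
  K = 208 + 3·135 − 78 = 535
  R = 59
  A = -14 − 6·135 + 5·535 + 5·59 = 2146
Comparing — Option 1: A=-2784, Option 2: A=2146. Lowest is -2784 (Option 1).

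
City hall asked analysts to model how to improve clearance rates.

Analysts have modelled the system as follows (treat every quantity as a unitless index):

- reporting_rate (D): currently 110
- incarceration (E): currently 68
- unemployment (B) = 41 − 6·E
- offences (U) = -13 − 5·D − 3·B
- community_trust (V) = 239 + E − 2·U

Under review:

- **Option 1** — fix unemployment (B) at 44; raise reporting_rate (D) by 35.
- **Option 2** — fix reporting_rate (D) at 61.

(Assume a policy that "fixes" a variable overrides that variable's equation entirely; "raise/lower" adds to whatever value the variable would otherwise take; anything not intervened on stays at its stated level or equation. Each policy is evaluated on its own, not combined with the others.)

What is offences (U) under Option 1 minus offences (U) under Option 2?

-1653

Option 1 (B := 44, D + 35):
  D = 110 + 35 = 145
  E = 68
  B = 44
  U = -13 − 5·145 − 3·44 = -870
Option 2 (D := 61):
  D = 61
  E = 68
  B = 41 − 6·68 = -367
  U = -13 − 5·61 − 3·(-367) = 783
U: -870 − 783 = -1653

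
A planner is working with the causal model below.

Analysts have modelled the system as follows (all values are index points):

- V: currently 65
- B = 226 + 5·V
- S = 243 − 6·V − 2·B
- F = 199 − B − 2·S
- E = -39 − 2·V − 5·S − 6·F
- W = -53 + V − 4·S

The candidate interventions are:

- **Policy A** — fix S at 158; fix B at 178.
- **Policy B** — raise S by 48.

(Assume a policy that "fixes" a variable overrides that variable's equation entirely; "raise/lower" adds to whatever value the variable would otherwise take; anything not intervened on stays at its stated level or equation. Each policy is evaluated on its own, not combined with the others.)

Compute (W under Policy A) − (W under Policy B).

-5436

Policy A (S := 158, B := 178):
  V = 65
  B = 178
  S = 158
  W = -53 + 65 − 4·158 = -620
Policy B (S + 48):
  V = 65
  B = 226 + 5·65 = 551
  S = 243 − 6·65 − 2·551 (+48 from intervention) = -1201
  W = -53 + 65 − 4·(-1201) = 4816
W: -620 − 4816 = -5436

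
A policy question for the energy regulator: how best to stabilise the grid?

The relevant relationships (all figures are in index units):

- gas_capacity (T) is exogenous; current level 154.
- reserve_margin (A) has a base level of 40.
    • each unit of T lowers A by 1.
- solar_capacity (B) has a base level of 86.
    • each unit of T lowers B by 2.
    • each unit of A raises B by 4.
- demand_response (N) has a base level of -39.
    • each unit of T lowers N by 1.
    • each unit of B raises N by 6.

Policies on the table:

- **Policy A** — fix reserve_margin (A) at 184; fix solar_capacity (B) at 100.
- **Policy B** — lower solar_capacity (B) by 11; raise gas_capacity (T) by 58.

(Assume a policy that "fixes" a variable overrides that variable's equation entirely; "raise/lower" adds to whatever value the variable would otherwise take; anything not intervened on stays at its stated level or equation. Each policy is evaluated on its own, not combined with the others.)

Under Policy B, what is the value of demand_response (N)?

Policy B (B − 11, T + 58):
  T = 154 + 58 = 212
  A = 40 − 212 = -172
  B = 86 − 2·212 + 4·(-172) (−11 from intervention) = -1037
  N = -39 − 212 + 6·(-1037) = -6473

-6473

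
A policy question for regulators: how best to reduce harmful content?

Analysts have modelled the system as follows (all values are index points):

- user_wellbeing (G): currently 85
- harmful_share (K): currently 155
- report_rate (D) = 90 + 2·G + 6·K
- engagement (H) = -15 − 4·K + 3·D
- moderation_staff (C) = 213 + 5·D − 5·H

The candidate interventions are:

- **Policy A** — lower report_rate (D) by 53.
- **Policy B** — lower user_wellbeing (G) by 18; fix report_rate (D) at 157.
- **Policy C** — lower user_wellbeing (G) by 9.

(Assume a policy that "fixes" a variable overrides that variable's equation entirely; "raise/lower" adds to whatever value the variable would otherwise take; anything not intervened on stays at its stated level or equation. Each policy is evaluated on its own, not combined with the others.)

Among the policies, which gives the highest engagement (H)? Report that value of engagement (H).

Policy A (D − 53):
  G = 85
  K = 155
  D = 90 + 2·85 + 6·155 (−53 from intervention) = 1137
  H = -15 − 4·155 + 3·1137 = 2776
Policy B (G − 18, D := 157):
  G = 85 − 18 = 67
  K = 155
  D = 157
  H = -15 − 4·155 + 3·157 = -164
Policy C (G − 9):
  G = 85 − 9 = 76
  K = 155
  D = 90 + 2·76 + 6·155 = 1172
  H = -15 − 4·155 + 3·1172 = 2881
Comparing — Policy A: H=2776, Policy B: H=-164, Policy C: H=2881. Highest is 2881 (Policy C).

2881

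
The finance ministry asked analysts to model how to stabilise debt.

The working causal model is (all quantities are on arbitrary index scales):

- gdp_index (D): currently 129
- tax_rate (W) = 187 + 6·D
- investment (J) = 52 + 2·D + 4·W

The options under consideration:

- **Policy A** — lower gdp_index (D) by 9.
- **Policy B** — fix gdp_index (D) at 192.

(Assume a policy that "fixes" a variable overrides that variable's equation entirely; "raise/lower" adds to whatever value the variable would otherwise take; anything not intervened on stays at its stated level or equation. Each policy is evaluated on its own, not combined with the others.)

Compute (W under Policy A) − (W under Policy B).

-432

Policy A (D − 9):
  D = 129 − 9 = 120
  W = 187 + 6·120 = 907
Policy B (D := 192):
  D = 192
  W = 187 + 6·192 = 1339
W: 907 − 1339 = -432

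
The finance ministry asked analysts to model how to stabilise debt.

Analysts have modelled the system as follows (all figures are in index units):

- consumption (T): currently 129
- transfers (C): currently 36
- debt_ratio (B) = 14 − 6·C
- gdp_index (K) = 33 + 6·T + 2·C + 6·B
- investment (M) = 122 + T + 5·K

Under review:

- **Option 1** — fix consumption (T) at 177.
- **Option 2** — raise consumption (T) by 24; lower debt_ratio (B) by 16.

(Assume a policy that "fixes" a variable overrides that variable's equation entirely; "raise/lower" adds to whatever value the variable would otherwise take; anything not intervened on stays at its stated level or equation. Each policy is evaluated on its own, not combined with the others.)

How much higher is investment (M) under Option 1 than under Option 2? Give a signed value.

Option 1 (T := 177):
  T = 177
  C = 36
  B = 14 − 6·36 = -202
  K = 33 + 6·177 + 2·36 + 6·(-202) = -45
  M = 122 + 177 + 5·(-45) = 74
Option 2 (T + 24, B − 16):
  T = 129 + 24 = 153
  C = 36
  B = 14 − 6·36 (−16 from intervention) = -218
  K = 33 + 6·153 + 2·36 + 6·(-218) = -285
  M = 122 + 153 + 5·(-285) = -1150
M: 74 − (-1150) = 1224

1224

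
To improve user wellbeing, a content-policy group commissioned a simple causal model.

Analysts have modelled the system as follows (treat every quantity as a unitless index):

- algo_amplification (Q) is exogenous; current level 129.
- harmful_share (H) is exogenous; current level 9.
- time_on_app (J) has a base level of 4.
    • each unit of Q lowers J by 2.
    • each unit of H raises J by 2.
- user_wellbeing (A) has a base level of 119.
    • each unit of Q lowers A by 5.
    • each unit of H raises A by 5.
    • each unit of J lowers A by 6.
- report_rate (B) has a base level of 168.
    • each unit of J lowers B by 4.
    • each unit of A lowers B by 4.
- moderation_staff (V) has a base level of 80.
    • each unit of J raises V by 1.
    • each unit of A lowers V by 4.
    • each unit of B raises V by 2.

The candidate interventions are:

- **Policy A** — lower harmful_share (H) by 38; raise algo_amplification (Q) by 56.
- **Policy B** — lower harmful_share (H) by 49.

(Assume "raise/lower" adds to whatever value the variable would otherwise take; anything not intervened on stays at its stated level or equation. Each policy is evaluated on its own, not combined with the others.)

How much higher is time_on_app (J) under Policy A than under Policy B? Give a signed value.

-90

Policy A (H − 38, Q + 56):
  Q = 129 + 56 = 185
  H = 9 − 38 = -29
  J = 4 − 2·185 + 2·(-29) = -424
Policy B (H − 49):
  Q = 129
  H = 9 − 49 = -40
  J = 4 − 2·129 + 2·(-40) = -334
J: -424 − (-334) = -90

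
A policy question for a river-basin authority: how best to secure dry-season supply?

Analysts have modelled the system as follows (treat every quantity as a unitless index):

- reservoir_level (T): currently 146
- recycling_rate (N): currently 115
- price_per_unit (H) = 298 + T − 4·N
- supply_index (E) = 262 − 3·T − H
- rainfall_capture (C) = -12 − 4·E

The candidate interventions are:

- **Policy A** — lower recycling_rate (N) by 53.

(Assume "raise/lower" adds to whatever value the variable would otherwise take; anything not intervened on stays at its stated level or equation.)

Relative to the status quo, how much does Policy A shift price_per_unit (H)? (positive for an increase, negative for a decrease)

Baseline:
  T = 146
  N = 115
  H = 298 + 146 − 4·115 = -16
Policy A (N − 53):
  T = 146
  N = 115 − 53 = 62
  H = 298 + 146 − 4·62 = 196
Change in H: 196 − (-16) = 212

212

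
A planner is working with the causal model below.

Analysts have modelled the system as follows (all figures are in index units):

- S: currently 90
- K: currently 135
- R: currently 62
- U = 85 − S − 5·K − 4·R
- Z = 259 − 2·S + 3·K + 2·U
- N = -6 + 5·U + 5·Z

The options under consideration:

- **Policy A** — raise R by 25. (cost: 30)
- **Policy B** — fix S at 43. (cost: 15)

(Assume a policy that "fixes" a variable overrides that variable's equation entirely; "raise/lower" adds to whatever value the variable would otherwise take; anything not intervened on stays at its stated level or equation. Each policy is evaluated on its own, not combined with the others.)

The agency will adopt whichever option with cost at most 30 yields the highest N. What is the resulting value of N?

Policy A (R + 25):
  S = 90
  K = 135
  R = 62 + 25 = 87
  U = 85 − 90 − 5·135 − 4·87 = -1028
  Z = 259 − 2·90 + 3·135 + 2·(-1028) = -1572
  N = -6 + 5·(-1028) + 5·(-1572) = -13006
Policy B (S := 43):
  S = 43
  K = 135
  R = 62
  U = 85 − 43 − 5·135 − 4·62 = -881
  Z = 259 − 2·43 + 3·135 + 2·(-881) = -1184
  N = -6 + 5·(-881) + 5·(-1184) = -10331
Comparing — Policy A: N=-13006, Policy B: N=-10331. Highest is -10331 (Policy B).

-10331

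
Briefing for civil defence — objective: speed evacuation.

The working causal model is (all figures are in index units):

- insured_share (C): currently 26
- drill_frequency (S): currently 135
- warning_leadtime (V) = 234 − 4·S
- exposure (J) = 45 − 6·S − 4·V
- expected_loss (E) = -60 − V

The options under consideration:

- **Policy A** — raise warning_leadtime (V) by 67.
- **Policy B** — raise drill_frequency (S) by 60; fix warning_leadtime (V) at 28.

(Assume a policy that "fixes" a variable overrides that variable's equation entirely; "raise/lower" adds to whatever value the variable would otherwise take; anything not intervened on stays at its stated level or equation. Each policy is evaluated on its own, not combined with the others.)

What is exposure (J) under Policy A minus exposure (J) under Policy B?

Policy A (V + 67):
  S = 135
  V = 234 − 4·135 (+67 from intervention) = -239
  J = 45 − 6·135 − 4·(-239) = 191
Policy B (S + 60, V := 28):
  S = 135 + 60 = 195
  V = 28
  J = 45 − 6·195 − 4·28 = -1237
J: 191 − (-1237) = 1428

1428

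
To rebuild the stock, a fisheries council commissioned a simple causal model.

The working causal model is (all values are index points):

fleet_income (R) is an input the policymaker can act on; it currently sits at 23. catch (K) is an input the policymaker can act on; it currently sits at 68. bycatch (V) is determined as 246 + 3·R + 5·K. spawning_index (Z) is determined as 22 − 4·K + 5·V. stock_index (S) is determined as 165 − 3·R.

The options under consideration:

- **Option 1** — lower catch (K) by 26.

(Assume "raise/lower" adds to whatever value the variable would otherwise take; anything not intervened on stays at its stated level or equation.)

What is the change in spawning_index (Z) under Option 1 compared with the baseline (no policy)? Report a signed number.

-546

Baseline:
  R = 23
  K = 68
  V = 246 + 3·23 + 5·68 = 655
  Z = 22 − 4·68 + 5·655 = 3025
Option 1 (K − 26):
  R = 23
  K = 68 − 26 = 42
  V = 246 + 3·23 + 5·42 = 525
  Z = 22 − 4·42 + 5·525 = 2479
Change in Z: 2479 − 3025 = -546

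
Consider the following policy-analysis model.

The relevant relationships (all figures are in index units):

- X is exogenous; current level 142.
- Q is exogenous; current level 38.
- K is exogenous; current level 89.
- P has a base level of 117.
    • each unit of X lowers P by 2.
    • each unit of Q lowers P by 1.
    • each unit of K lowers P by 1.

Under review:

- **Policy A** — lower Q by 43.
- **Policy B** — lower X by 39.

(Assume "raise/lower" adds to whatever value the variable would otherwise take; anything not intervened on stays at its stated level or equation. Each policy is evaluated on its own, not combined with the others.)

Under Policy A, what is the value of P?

Policy A (Q − 43):
  X = 142
  Q = 38 − 43 = -5
  K = 89
  P = 117 − 2·142 − (-5) − 89 = -251

-251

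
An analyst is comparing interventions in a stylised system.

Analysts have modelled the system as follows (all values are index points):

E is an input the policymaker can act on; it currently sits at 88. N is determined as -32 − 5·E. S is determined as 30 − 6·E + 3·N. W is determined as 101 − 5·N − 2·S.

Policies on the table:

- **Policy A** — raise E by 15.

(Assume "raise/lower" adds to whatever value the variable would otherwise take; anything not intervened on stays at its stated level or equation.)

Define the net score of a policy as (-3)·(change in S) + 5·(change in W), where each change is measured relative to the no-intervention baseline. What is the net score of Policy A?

5970

Baseline:
  E = 88
  N = -32 − 5·88 = -472
  S = 30 − 6·88 + 3·(-472) = -1914
  W = 101 − 5·(-472) − 2·(-1914) = 6289
Policy A (E + 15):
  E = 88 + 15 = 103
  N = -32 − 5·103 = -547
  S = 30 − 6·103 + 3·(-547) = -2229
  W = 101 − 5·(-547) − 2·(-2229) = 7294
ΔS = -2229 − (-1914) = -315; ΔW = 7294 − 6289 = 1005
Score = (-3)·(-315) + 5·1005 = 5970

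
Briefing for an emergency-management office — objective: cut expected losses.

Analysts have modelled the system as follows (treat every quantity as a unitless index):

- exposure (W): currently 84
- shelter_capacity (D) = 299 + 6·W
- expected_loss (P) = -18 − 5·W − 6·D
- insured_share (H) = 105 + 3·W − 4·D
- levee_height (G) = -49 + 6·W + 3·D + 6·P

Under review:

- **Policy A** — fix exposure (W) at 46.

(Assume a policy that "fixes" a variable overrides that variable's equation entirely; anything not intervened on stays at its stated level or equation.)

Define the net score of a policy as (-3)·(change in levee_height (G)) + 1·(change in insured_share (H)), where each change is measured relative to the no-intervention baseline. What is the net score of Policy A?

Baseline:
  W = 84
  D = 299 + 6·84 = 803
  P = -18 − 5·84 − 6·803 = -5256
  H = 105 + 3·84 − 4·803 = -2855
  G = -49 + 6·84 + 3·803 + 6·(-5256) = -28672
Policy A (W := 46):
  W = 46
  D = 299 + 6·46 = 575
  P = -18 − 5·46 − 6·575 = -3698
  H = 105 + 3·46 − 4·575 = -2057
  G = -49 + 6·46 + 3·575 + 6·(-3698) = -20236
ΔG = -20236 − (-28672) = 8436; ΔH = -2057 − (-2855) = 798
Score = (-3)·8436 + 1·798 = -24510

-24510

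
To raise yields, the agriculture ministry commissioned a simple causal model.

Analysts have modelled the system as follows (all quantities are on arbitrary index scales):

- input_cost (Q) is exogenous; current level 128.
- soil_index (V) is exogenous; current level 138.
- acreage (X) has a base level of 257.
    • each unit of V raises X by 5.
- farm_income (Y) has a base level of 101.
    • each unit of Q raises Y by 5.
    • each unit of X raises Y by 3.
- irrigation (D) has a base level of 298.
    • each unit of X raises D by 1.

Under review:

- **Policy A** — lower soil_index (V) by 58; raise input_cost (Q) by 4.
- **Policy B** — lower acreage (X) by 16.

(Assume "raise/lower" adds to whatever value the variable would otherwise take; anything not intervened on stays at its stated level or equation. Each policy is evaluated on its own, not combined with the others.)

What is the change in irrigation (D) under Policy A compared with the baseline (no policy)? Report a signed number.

-290

Baseline:
  V = 138
  X = 257 + 5·138 = 947
  D = 298 + 947 = 1245
Policy A (V − 58, Q + 4):
  V = 138 − 58 = 80
  X = 257 + 5·80 = 657
  D = 298 + 657 = 955
Change in D: 955 − 1245 = -290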